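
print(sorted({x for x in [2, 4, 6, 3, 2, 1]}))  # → [1, 2, 3, 4, 6]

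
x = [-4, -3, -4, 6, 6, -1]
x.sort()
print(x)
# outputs [-4, -4, -3, -1, 6, 6]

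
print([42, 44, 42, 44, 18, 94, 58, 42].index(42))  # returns 0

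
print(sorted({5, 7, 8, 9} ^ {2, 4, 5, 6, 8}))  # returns [2, 4, 6, 7, 9]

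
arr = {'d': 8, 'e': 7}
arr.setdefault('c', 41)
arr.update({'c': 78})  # {'d': 8, 'e': 7, 'c': 78}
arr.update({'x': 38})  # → {'d': 8, 'e': 7, 'c': 78, 'x': 38}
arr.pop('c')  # 78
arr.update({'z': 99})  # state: {'d': 8, 'e': 7, 'x': 38, 'z': 99}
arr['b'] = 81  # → {'d': 8, 'e': 7, 'x': 38, 'z': 99, 'b': 81}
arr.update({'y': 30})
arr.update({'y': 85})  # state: {'d': 8, 'e': 7, 'x': 38, 'z': 99, 'b': 81, 'y': 85}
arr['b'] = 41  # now {'d': 8, 'e': 7, 'x': 38, 'z': 99, 'b': 41, 'y': 85}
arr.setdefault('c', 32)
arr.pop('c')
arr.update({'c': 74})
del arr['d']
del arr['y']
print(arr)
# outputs {'e': 7, 'x': 38, 'z': 99, 'b': 41, 'c': 74}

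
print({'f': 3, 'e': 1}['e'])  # 1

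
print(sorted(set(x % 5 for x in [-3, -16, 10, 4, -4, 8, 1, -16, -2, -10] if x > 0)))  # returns [0, 1, 3, 4]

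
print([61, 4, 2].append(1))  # None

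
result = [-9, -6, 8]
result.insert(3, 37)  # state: [-9, -6, 8, 37]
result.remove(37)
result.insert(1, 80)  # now [-9, 80, -6, 8]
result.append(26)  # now [-9, 80, -6, 8, 26]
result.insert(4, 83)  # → [-9, 80, -6, 8, 83, 26]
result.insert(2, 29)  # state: [-9, 80, 29, -6, 8, 83, 26]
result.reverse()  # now [26, 83, 8, -6, 29, 80, -9]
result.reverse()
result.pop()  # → 26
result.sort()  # [-9, -6, 8, 29, 80, 83]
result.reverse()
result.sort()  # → [-9, -6, 8, 29, 80, 83]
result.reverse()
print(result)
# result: [83, 80, 29, 8, -6, -9]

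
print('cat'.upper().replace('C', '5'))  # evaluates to 5AT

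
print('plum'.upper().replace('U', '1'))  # PL1M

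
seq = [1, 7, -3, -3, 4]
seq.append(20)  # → [1, 7, -3, -3, 4, 20]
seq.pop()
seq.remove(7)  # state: [1, -3, -3, 4]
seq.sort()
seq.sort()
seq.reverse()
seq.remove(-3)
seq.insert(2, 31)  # [4, 1, 31, -3]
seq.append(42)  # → [4, 1, 31, -3, 42]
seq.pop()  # 42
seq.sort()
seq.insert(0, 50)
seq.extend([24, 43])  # [50, -3, 1, 4, 31, 24, 43]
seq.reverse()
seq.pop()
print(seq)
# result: [43, 24, 31, 4, 1, -3]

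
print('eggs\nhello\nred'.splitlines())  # ['eggs', 'hello', 'red']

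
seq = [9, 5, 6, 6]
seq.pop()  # 6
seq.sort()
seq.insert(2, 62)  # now [5, 6, 62, 9]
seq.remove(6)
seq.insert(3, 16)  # [5, 62, 9, 16]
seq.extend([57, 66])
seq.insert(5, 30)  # [5, 62, 9, 16, 57, 30, 66]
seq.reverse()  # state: [66, 30, 57, 16, 9, 62, 5]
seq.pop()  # 5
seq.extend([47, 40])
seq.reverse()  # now [40, 47, 62, 9, 16, 57, 30, 66]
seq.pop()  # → 66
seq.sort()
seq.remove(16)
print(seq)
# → [9, 30, 40, 47, 57, 62]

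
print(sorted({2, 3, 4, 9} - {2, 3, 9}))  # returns [4]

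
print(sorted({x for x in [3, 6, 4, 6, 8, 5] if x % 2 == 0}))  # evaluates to [4, 6, 8]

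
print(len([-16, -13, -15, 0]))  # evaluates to 4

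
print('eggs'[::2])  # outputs eg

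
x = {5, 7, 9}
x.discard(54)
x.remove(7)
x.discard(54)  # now {5, 9}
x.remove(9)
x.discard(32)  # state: {5}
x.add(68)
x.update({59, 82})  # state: {5, 59, 68, 82}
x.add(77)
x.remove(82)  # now {5, 59, 68, 77}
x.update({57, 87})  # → {5, 57, 59, 68, 77, 87}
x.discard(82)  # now {5, 57, 59, 68, 77, 87}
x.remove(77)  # {5, 57, 59, 68, 87}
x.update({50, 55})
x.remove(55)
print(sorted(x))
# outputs [5, 50, 57, 59, 68, 87]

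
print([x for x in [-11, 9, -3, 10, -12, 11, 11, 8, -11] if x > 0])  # [9, 10, 11, 11, 8]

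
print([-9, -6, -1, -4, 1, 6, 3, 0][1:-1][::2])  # [-6, -4, 6]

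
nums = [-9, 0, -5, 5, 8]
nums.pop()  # 8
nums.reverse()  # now [5, -5, 0, -9]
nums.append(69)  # [5, -5, 0, -9, 69]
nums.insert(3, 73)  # [5, -5, 0, 73, -9, 69]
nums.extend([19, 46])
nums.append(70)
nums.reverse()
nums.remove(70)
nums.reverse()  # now [5, -5, 0, 73, -9, 69, 19, 46]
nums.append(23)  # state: [5, -5, 0, 73, -9, 69, 19, 46, 23]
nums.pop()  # 23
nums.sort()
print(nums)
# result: [-9, -5, 0, 5, 19, 46, 69, 73]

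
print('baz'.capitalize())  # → Baz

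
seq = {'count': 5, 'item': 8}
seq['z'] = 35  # {'count': 5, 'item': 8, 'z': 35}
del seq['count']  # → {'item': 8, 'z': 35}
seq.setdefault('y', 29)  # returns 29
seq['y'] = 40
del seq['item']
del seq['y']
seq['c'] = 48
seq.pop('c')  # 48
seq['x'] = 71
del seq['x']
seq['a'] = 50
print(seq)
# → {'z': 35, 'a': 50}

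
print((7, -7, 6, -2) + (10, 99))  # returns (7, -7, 6, -2, 10, 99)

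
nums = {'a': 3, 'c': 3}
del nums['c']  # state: {'a': 3}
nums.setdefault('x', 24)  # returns 24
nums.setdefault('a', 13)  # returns 3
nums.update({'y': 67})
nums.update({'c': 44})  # {'a': 3, 'x': 24, 'y': 67, 'c': 44}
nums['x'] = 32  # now {'a': 3, 'x': 32, 'y': 67, 'c': 44}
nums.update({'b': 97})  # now {'a': 3, 'x': 32, 'y': 67, 'c': 44, 'b': 97}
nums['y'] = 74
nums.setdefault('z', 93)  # 93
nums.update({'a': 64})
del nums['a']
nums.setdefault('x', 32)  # 32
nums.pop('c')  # 44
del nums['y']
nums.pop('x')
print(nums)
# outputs {'b': 97, 'z': 93}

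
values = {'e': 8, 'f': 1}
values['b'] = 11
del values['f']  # {'e': 8, 'b': 11}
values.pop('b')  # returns 11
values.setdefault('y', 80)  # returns 80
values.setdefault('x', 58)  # 58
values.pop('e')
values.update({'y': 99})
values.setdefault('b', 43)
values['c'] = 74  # {'y': 99, 'x': 58, 'b': 43, 'c': 74}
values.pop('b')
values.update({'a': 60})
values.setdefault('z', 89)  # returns 89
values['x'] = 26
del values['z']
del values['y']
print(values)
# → {'x': 26, 'c': 74, 'a': 60}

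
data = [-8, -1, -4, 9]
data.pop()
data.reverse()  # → [-4, -1, -8]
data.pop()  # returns -8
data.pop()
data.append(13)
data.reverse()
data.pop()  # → -4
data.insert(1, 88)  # [13, 88]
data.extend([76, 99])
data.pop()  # 99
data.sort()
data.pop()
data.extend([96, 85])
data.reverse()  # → [85, 96, 76, 13]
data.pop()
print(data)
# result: [85, 96, 76]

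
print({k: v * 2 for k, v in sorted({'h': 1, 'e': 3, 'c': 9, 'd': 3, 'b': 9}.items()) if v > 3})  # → {'b': 18, 'c': 18}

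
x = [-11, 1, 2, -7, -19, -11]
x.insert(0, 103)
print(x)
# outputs [103, -11, 1, 2, -7, -19, -11]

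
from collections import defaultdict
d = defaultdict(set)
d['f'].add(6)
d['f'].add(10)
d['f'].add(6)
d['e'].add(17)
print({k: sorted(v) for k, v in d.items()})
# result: {'f': [6, 10], 'e': [17]}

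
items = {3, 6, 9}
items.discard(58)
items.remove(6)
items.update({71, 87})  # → {3, 9, 71, 87}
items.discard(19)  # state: {3, 9, 71, 87}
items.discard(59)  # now {3, 9, 71, 87}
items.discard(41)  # {3, 9, 71, 87}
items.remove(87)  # {3, 9, 71}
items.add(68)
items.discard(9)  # {3, 68, 71}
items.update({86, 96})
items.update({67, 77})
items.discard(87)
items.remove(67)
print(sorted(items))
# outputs [3, 68, 71, 77, 86, 96]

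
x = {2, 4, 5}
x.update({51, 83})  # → {2, 4, 5, 51, 83}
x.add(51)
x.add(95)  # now {2, 4, 5, 51, 83, 95}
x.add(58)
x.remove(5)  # {2, 4, 51, 58, 83, 95}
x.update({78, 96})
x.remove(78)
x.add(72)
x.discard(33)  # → {2, 4, 51, 58, 72, 83, 95, 96}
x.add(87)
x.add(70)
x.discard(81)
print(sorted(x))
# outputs [2, 4, 51, 58, 70, 72, 83, 87, 95, 96]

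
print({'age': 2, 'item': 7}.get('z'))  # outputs None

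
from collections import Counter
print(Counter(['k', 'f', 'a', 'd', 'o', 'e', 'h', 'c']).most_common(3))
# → [('k', 1), ('f', 1), ('a', 1)]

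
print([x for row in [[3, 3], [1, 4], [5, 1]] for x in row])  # [3, 3, 1, 4, 5, 1]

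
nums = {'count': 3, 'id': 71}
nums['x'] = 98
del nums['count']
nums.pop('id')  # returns 71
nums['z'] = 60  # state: {'x': 98, 'z': 60}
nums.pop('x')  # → 98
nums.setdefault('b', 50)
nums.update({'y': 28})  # {'z': 60, 'b': 50, 'y': 28}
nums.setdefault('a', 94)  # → 94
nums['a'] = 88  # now {'z': 60, 'b': 50, 'y': 28, 'a': 88}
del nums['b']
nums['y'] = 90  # {'z': 60, 'y': 90, 'a': 88}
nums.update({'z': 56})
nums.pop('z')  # 56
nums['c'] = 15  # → {'y': 90, 'a': 88, 'c': 15}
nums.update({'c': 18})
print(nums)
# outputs {'y': 90, 'a': 88, 'c': 18}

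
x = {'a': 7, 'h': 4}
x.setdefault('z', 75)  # 75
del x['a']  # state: {'h': 4, 'z': 75}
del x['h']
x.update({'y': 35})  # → {'z': 75, 'y': 35}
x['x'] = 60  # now {'z': 75, 'y': 35, 'x': 60}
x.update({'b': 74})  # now {'z': 75, 'y': 35, 'x': 60, 'b': 74}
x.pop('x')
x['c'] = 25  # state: {'z': 75, 'y': 35, 'b': 74, 'c': 25}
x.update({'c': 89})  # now {'z': 75, 'y': 35, 'b': 74, 'c': 89}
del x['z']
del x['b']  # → {'y': 35, 'c': 89}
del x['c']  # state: {'y': 35}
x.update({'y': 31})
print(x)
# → {'y': 31}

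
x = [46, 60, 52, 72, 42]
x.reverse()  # [42, 72, 52, 60, 46]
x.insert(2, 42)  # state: [42, 72, 42, 52, 60, 46]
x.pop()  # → 46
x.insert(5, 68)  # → [42, 72, 42, 52, 60, 68]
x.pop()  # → 68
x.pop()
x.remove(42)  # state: [72, 42, 52]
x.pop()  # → 52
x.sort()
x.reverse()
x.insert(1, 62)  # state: [72, 62, 42]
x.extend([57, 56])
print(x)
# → [72, 62, 42, 57, 56]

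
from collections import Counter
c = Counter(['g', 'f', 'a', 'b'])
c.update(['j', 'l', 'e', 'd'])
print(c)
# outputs Counter({'g': 1, 'f': 1, 'a': 1, 'b': 1, 'j': 1, 'l': 1, 'e': 1, 'd': 1})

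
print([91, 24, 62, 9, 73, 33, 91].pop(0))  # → 91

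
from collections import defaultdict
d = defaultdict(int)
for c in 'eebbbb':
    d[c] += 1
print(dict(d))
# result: {'e': 2, 'b': 4}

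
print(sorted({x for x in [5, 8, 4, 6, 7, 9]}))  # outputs [4, 5, 6, 7, 8, 9]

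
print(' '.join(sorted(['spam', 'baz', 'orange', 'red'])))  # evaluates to baz orange red spam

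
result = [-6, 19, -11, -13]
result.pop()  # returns -13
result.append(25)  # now [-6, 19, -11, 25]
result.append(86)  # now [-6, 19, -11, 25, 86]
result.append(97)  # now [-6, 19, -11, 25, 86, 97]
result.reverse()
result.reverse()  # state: [-6, 19, -11, 25, 86, 97]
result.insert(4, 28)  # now [-6, 19, -11, 25, 28, 86, 97]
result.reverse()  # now [97, 86, 28, 25, -11, 19, -6]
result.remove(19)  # [97, 86, 28, 25, -11, -6]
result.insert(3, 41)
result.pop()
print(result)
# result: [97, 86, 28, 41, 25, -11]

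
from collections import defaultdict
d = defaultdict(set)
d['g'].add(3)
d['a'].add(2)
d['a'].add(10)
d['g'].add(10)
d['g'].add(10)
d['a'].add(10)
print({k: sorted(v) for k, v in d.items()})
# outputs {'g': [3, 10], 'a': [2, 10]}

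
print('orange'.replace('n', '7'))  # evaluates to ora7ge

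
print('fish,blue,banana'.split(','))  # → ['fish', 'blue', 'banana']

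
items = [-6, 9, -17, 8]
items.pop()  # 8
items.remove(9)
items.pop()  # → -17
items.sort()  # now [-6]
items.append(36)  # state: [-6, 36]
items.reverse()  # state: [36, -6]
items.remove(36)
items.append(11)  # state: [-6, 11]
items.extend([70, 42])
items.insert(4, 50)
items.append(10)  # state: [-6, 11, 70, 42, 50, 10]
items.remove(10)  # [-6, 11, 70, 42, 50]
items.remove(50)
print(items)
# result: [-6, 11, 70, 42]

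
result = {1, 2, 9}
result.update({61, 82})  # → {1, 2, 9, 61, 82}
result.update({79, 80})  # {1, 2, 9, 61, 79, 80, 82}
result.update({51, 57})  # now {1, 2, 9, 51, 57, 61, 79, 80, 82}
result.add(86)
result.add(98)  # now {1, 2, 9, 51, 57, 61, 79, 80, 82, 86, 98}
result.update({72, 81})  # {1, 2, 9, 51, 57, 61, 72, 79, 80, 81, 82, 86, 98}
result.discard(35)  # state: {1, 2, 9, 51, 57, 61, 72, 79, 80, 81, 82, 86, 98}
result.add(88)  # {1, 2, 9, 51, 57, 61, 72, 79, 80, 81, 82, 86, 88, 98}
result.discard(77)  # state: {1, 2, 9, 51, 57, 61, 72, 79, 80, 81, 82, 86, 88, 98}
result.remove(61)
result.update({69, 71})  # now {1, 2, 9, 51, 57, 69, 71, 72, 79, 80, 81, 82, 86, 88, 98}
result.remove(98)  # {1, 2, 9, 51, 57, 69, 71, 72, 79, 80, 81, 82, 86, 88}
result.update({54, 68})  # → {1, 2, 9, 51, 54, 57, 68, 69, 71, 72, 79, 80, 81, 82, 86, 88}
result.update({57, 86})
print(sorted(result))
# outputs [1, 2, 9, 51, 54, 57, 68, 69, 71, 72, 79, 80, 81, 82, 86, 88]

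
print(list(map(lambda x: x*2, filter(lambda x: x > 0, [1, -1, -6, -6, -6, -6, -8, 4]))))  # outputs [2, 8]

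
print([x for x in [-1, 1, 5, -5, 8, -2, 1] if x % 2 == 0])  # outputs [8, -2]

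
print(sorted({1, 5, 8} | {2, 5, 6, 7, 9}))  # [1, 2, 5, 6, 7, 8, 9]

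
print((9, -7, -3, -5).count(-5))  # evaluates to 1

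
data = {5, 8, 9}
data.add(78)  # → {5, 8, 9, 78}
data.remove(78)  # {5, 8, 9}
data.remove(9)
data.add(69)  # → {5, 8, 69}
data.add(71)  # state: {5, 8, 69, 71}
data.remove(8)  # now {5, 69, 71}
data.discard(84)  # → {5, 69, 71}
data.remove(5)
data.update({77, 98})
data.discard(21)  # {69, 71, 77, 98}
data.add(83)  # {69, 71, 77, 83, 98}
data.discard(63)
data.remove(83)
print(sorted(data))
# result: [69, 71, 77, 98]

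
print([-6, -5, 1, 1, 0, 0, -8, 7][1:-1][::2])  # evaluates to [-5, 1, 0]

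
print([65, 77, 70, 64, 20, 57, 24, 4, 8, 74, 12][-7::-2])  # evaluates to [20, 70, 65]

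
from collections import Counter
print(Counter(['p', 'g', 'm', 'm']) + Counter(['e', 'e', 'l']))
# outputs Counter({'m': 2, 'e': 2, 'p': 1, 'g': 1, 'l': 1})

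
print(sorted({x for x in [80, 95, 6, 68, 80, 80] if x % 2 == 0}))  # [6, 68, 80]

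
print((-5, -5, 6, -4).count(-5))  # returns 2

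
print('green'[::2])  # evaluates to gen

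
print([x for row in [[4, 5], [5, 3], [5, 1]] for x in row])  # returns [4, 5, 5, 3, 5, 1]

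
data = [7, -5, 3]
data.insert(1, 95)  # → [7, 95, -5, 3]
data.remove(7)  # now [95, -5, 3]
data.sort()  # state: [-5, 3, 95]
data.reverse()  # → [95, 3, -5]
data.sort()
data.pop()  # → 95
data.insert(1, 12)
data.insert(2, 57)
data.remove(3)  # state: [-5, 12, 57]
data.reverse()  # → [57, 12, -5]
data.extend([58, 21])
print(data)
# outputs [57, 12, -5, 58, 21]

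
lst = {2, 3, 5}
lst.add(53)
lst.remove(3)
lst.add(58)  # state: {2, 5, 53, 58}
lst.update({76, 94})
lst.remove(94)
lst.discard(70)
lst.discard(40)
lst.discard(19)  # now {2, 5, 53, 58, 76}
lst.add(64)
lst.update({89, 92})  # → {2, 5, 53, 58, 64, 76, 89, 92}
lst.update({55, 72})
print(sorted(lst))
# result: [2, 5, 53, 55, 58, 64, 72, 76, 89, 92]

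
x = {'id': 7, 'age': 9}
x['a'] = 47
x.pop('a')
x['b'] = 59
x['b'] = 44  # {'id': 7, 'age': 9, 'b': 44}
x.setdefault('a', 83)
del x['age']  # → {'id': 7, 'b': 44, 'a': 83}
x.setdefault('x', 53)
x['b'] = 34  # {'id': 7, 'b': 34, 'a': 83, 'x': 53}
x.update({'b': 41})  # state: {'id': 7, 'b': 41, 'a': 83, 'x': 53}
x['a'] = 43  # {'id': 7, 'b': 41, 'a': 43, 'x': 53}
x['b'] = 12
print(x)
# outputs {'id': 7, 'b': 12, 'a': 43, 'x': 53}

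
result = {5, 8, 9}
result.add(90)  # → {5, 8, 9, 90}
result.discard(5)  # {8, 9, 90}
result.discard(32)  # {8, 9, 90}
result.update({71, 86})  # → {8, 9, 71, 86, 90}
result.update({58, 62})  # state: {8, 9, 58, 62, 71, 86, 90}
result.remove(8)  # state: {9, 58, 62, 71, 86, 90}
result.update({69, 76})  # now {9, 58, 62, 69, 71, 76, 86, 90}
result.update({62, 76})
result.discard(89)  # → {9, 58, 62, 69, 71, 76, 86, 90}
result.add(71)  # {9, 58, 62, 69, 71, 76, 86, 90}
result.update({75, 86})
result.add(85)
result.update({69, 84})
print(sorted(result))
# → [9, 58, 62, 69, 71, 75, 76, 84, 85, 86, 90]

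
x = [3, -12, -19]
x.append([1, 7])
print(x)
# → [3, -12, -19, [1, 7]]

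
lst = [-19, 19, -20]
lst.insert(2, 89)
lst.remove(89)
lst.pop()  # -20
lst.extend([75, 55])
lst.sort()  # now [-19, 19, 55, 75]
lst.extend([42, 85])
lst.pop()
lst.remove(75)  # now [-19, 19, 55, 42]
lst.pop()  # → 42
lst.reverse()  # [55, 19, -19]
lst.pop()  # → -19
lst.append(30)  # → [55, 19, 30]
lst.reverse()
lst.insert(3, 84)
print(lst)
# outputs [30, 19, 55, 84]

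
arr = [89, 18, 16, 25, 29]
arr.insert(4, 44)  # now [89, 18, 16, 25, 44, 29]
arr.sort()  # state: [16, 18, 25, 29, 44, 89]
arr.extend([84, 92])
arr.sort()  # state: [16, 18, 25, 29, 44, 84, 89, 92]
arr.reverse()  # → [92, 89, 84, 44, 29, 25, 18, 16]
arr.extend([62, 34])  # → [92, 89, 84, 44, 29, 25, 18, 16, 62, 34]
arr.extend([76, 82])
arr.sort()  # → [16, 18, 25, 29, 34, 44, 62, 76, 82, 84, 89, 92]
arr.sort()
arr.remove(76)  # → [16, 18, 25, 29, 34, 44, 62, 82, 84, 89, 92]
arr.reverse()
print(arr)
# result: [92, 89, 84, 82, 62, 44, 34, 29, 25, 18, 16]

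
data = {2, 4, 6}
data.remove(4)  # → {2, 6}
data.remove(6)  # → {2}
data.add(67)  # {2, 67}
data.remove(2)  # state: {67}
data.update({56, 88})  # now {56, 67, 88}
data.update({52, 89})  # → {52, 56, 67, 88, 89}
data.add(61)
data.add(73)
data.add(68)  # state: {52, 56, 61, 67, 68, 73, 88, 89}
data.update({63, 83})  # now {52, 56, 61, 63, 67, 68, 73, 83, 88, 89}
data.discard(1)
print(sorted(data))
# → [52, 56, 61, 63, 67, 68, 73, 83, 88, 89]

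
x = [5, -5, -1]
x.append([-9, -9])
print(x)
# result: [5, -5, -1, [-9, -9]]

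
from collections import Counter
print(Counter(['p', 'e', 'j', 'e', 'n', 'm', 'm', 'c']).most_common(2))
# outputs [('e', 2), ('m', 2)]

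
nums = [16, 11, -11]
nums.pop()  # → -11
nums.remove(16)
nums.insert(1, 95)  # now [11, 95]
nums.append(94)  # [11, 95, 94]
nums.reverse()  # [94, 95, 11]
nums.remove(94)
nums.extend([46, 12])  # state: [95, 11, 46, 12]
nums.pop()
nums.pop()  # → 46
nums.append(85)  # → [95, 11, 85]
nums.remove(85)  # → [95, 11]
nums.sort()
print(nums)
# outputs [11, 95]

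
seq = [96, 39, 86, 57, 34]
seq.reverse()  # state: [34, 57, 86, 39, 96]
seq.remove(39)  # [34, 57, 86, 96]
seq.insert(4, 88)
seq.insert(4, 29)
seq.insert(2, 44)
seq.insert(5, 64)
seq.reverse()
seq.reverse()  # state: [34, 57, 44, 86, 96, 64, 29, 88]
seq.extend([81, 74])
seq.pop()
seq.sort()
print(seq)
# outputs [29, 34, 44, 57, 64, 81, 86, 88, 96]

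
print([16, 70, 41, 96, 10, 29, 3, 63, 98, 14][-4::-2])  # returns [3, 10, 41, 16]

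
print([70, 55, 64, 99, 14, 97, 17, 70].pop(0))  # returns 70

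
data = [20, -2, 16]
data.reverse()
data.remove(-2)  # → [16, 20]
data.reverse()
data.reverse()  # [16, 20]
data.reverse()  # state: [20, 16]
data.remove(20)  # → [16]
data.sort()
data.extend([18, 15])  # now [16, 18, 15]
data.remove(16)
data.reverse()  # [15, 18]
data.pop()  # 18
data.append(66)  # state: [15, 66]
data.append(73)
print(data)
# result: [15, 66, 73]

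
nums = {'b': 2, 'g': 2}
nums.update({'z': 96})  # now {'b': 2, 'g': 2, 'z': 96}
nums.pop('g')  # 2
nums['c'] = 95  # {'b': 2, 'z': 96, 'c': 95}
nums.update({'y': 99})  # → {'b': 2, 'z': 96, 'c': 95, 'y': 99}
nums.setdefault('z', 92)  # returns 96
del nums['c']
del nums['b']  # {'z': 96, 'y': 99}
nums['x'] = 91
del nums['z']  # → {'y': 99, 'x': 91}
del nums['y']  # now {'x': 91}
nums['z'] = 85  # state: {'x': 91, 'z': 85}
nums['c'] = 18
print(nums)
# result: {'x': 91, 'z': 85, 'c': 18}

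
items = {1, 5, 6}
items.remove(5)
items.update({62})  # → {1, 6, 62}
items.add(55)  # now {1, 6, 55, 62}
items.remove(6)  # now {1, 55, 62}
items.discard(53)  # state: {1, 55, 62}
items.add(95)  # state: {1, 55, 62, 95}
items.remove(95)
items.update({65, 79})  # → {1, 55, 62, 65, 79}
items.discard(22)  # {1, 55, 62, 65, 79}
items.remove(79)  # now {1, 55, 62, 65}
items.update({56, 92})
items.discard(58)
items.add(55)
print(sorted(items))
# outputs [1, 55, 56, 62, 65, 92]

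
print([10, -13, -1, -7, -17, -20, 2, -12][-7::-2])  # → [-13]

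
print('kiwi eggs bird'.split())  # ['kiwi', 'eggs', 'bird']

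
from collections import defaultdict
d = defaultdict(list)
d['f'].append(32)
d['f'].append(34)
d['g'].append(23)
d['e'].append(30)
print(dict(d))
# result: {'f': [32, 34], 'g': [23], 'e': [30]}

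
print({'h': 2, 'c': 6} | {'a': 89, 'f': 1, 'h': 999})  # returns {'h': 999, 'c': 6, 'a': 89, 'f': 1}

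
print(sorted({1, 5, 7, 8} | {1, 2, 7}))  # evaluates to [1, 2, 5, 7, 8]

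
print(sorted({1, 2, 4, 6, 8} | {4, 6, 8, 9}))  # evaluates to [1, 2, 4, 6, 8, 9]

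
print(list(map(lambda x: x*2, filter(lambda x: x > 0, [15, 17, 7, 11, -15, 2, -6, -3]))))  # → [30, 34, 14, 22, 4]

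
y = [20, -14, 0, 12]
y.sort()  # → [-14, 0, 12, 20]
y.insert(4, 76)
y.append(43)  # [-14, 0, 12, 20, 76, 43]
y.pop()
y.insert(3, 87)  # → [-14, 0, 12, 87, 20, 76]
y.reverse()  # [76, 20, 87, 12, 0, -14]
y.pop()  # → -14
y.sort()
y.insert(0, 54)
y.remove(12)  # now [54, 0, 20, 76, 87]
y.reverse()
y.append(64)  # [87, 76, 20, 0, 54, 64]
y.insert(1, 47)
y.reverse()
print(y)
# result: [64, 54, 0, 20, 76, 47, 87]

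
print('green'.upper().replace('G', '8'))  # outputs 8REEN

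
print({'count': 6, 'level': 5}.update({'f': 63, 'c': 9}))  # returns None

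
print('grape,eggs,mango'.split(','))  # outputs ['grape', 'eggs', 'mango']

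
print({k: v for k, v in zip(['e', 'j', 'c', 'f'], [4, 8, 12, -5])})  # {'e': 4, 'j': 8, 'c': 12, 'f': -5}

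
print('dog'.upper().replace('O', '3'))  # D3G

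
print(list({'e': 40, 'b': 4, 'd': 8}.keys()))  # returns ['e', 'b', 'd']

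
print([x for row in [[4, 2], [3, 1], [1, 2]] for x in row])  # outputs [4, 2, 3, 1, 1, 2]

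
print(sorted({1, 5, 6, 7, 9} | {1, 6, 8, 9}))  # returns [1, 5, 6, 7, 8, 9]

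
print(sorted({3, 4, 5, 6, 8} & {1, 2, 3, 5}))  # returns [3, 5]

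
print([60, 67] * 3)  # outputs [60, 67, 60, 67, 60, 67]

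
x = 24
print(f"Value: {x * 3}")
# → Value: 72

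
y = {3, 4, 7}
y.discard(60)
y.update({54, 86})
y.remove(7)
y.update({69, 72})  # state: {3, 4, 54, 69, 72, 86}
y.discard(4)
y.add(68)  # {3, 54, 68, 69, 72, 86}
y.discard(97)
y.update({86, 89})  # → {3, 54, 68, 69, 72, 86, 89}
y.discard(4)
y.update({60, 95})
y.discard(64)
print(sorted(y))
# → [3, 54, 60, 68, 69, 72, 86, 89, 95]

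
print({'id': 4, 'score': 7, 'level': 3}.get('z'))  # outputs None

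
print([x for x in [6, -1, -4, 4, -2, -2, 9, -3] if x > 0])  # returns [6, 4, 9]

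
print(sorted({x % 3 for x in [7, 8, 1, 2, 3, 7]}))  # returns [0, 1, 2]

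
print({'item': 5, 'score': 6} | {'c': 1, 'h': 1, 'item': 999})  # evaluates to {'item': 999, 'score': 6, 'c': 1, 'h': 1}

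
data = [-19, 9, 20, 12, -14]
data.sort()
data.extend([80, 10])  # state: [-19, -14, 9, 12, 20, 80, 10]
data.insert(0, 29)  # [29, -19, -14, 9, 12, 20, 80, 10]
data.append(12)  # [29, -19, -14, 9, 12, 20, 80, 10, 12]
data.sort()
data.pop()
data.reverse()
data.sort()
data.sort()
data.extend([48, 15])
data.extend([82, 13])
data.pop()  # 13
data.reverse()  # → [82, 15, 48, 29, 20, 12, 12, 10, 9, -14, -19]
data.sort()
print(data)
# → [-19, -14, 9, 10, 12, 12, 15, 20, 29, 48, 82]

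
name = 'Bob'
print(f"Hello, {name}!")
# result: Hello, Bob!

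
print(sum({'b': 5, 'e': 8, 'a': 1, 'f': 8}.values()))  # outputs 22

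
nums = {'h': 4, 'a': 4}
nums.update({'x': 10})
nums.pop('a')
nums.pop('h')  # 4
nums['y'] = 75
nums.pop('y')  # 75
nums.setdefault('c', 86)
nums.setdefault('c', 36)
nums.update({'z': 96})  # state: {'x': 10, 'c': 86, 'z': 96}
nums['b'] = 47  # {'x': 10, 'c': 86, 'z': 96, 'b': 47}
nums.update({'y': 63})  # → {'x': 10, 'c': 86, 'z': 96, 'b': 47, 'y': 63}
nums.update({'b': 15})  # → {'x': 10, 'c': 86, 'z': 96, 'b': 15, 'y': 63}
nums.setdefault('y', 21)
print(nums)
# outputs {'x': 10, 'c': 86, 'z': 96, 'b': 15, 'y': 63}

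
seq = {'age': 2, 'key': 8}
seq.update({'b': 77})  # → {'age': 2, 'key': 8, 'b': 77}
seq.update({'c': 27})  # {'age': 2, 'key': 8, 'b': 77, 'c': 27}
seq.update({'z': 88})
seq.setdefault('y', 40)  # 40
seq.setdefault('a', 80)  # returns 80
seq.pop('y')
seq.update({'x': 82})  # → {'age': 2, 'key': 8, 'b': 77, 'c': 27, 'z': 88, 'a': 80, 'x': 82}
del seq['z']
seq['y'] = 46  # {'age': 2, 'key': 8, 'b': 77, 'c': 27, 'a': 80, 'x': 82, 'y': 46}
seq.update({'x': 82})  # {'age': 2, 'key': 8, 'b': 77, 'c': 27, 'a': 80, 'x': 82, 'y': 46}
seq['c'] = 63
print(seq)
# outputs {'age': 2, 'key': 8, 'b': 77, 'c': 63, 'a': 80, 'x': 82, 'y': 46}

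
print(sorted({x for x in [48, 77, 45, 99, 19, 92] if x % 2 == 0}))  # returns [48, 92]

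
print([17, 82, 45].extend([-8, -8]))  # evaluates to None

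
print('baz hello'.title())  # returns Baz Hello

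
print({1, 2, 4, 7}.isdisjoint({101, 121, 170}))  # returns True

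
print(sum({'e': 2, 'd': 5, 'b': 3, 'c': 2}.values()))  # 12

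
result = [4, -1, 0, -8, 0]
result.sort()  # [-8, -1, 0, 0, 4]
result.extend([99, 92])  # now [-8, -1, 0, 0, 4, 99, 92]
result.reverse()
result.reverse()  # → [-8, -1, 0, 0, 4, 99, 92]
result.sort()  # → [-8, -1, 0, 0, 4, 92, 99]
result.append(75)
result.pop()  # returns 75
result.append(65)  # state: [-8, -1, 0, 0, 4, 92, 99, 65]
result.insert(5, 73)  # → [-8, -1, 0, 0, 4, 73, 92, 99, 65]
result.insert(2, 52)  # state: [-8, -1, 52, 0, 0, 4, 73, 92, 99, 65]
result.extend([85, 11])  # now [-8, -1, 52, 0, 0, 4, 73, 92, 99, 65, 85, 11]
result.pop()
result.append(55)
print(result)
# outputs [-8, -1, 52, 0, 0, 4, 73, 92, 99, 65, 85, 55]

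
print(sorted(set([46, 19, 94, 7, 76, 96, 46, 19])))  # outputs [7, 19, 46, 76, 94, 96]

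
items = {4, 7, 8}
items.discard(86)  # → {4, 7, 8}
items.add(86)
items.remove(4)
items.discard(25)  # {7, 8, 86}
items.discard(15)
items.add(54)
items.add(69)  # {7, 8, 54, 69, 86}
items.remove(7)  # {8, 54, 69, 86}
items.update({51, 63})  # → {8, 51, 54, 63, 69, 86}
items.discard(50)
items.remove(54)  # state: {8, 51, 63, 69, 86}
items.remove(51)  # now {8, 63, 69, 86}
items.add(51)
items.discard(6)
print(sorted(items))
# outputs [8, 51, 63, 69, 86]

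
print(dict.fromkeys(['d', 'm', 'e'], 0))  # {'d': 0, 'm': 0, 'e': 0}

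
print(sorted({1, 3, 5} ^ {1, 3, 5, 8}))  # [8]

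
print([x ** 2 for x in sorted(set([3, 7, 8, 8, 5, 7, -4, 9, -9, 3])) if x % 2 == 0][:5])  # [16, 64]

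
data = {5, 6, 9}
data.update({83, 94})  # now {5, 6, 9, 83, 94}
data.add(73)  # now {5, 6, 9, 73, 83, 94}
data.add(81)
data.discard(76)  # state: {5, 6, 9, 73, 81, 83, 94}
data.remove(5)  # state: {6, 9, 73, 81, 83, 94}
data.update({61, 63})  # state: {6, 9, 61, 63, 73, 81, 83, 94}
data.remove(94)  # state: {6, 9, 61, 63, 73, 81, 83}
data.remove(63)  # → {6, 9, 61, 73, 81, 83}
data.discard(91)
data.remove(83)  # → {6, 9, 61, 73, 81}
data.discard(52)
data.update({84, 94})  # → {6, 9, 61, 73, 81, 84, 94}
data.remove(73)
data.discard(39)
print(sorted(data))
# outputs [6, 9, 61, 81, 84, 94]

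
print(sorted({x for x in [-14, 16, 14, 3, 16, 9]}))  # [-14, 3, 9, 14, 16]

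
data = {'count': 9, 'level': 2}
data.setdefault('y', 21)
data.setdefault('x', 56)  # 56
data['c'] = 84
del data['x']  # {'count': 9, 'level': 2, 'y': 21, 'c': 84}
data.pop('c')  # 84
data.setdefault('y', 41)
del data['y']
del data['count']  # {'level': 2}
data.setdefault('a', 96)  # 96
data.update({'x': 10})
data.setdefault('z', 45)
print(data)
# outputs {'level': 2, 'a': 96, 'x': 10, 'z': 45}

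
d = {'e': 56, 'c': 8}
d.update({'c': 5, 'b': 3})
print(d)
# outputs {'e': 56, 'c': 5, 'b': 3}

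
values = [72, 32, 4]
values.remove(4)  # [72, 32]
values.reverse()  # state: [32, 72]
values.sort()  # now [32, 72]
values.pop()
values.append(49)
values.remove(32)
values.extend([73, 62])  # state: [49, 73, 62]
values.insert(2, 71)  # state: [49, 73, 71, 62]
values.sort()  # [49, 62, 71, 73]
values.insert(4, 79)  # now [49, 62, 71, 73, 79]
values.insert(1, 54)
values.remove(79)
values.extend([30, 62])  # [49, 54, 62, 71, 73, 30, 62]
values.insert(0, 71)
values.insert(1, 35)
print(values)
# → [71, 35, 49, 54, 62, 71, 73, 30, 62]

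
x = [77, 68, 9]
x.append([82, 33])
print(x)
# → [77, 68, 9, [82, 33]]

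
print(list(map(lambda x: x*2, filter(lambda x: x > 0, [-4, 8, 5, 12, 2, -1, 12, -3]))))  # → [16, 10, 24, 4, 24]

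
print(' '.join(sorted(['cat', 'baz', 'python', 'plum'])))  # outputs baz cat plum python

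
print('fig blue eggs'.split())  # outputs ['fig', 'blue', 'eggs']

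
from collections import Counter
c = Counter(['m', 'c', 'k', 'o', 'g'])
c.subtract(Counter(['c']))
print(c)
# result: Counter({'m': 1, 'k': 1, 'o': 1, 'g': 1, 'c': 0})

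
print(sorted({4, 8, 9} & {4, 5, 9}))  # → [4, 9]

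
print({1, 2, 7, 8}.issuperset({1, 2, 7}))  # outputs True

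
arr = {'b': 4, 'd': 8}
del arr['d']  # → {'b': 4}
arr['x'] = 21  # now {'b': 4, 'x': 21}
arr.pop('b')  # 4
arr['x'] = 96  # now {'x': 96}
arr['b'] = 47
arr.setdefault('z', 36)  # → 36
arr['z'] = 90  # {'x': 96, 'b': 47, 'z': 90}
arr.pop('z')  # 90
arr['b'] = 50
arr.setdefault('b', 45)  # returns 50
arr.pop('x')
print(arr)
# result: {'b': 50}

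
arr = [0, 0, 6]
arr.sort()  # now [0, 0, 6]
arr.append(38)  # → [0, 0, 6, 38]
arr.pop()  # 38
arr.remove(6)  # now [0, 0]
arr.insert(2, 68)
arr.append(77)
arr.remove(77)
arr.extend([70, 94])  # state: [0, 0, 68, 70, 94]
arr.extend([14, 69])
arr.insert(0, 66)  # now [66, 0, 0, 68, 70, 94, 14, 69]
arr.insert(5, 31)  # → [66, 0, 0, 68, 70, 31, 94, 14, 69]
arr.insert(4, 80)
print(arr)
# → [66, 0, 0, 68, 80, 70, 31, 94, 14, 69]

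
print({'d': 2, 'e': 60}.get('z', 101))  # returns 101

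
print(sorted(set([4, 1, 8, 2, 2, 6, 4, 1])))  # [1, 2, 4, 6, 8]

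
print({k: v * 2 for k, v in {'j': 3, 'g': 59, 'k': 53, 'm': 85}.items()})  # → {'j': 6, 'g': 118, 'k': 106, 'm': 170}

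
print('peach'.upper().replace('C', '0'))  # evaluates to PEA0H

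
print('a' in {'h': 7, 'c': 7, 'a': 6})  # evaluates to True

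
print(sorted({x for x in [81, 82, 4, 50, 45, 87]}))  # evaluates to [4, 45, 50, 81, 82, 87]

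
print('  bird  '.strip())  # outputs bird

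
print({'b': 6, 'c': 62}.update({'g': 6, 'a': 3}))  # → None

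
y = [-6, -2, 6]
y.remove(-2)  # [-6, 6]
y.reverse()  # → [6, -6]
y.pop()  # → -6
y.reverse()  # [6]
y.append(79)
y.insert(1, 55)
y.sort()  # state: [6, 55, 79]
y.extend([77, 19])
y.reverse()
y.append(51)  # [19, 77, 79, 55, 6, 51]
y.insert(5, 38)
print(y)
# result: [19, 77, 79, 55, 6, 38, 51]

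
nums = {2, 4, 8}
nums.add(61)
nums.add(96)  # {2, 4, 8, 61, 96}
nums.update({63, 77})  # {2, 4, 8, 61, 63, 77, 96}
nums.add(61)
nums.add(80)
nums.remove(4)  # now {2, 8, 61, 63, 77, 80, 96}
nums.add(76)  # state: {2, 8, 61, 63, 76, 77, 80, 96}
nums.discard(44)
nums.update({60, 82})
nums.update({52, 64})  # {2, 8, 52, 60, 61, 63, 64, 76, 77, 80, 82, 96}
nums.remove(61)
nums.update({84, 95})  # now {2, 8, 52, 60, 63, 64, 76, 77, 80, 82, 84, 95, 96}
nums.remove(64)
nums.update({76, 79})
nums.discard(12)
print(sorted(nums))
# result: [2, 8, 52, 60, 63, 76, 77, 79, 80, 82, 84, 95, 96]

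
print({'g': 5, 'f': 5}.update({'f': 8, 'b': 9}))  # None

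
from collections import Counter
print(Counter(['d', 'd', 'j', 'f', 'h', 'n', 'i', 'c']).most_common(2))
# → [('d', 2), ('j', 1)]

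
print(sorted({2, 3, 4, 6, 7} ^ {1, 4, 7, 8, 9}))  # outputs [1, 2, 3, 6, 8, 9]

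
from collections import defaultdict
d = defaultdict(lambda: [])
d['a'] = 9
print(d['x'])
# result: []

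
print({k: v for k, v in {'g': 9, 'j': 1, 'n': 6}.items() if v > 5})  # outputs {'g': 9, 'n': 6}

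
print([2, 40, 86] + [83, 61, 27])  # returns [2, 40, 86, 83, 61, 27]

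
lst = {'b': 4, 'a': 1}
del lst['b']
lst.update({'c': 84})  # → {'a': 1, 'c': 84}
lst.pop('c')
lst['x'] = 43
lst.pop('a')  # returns 1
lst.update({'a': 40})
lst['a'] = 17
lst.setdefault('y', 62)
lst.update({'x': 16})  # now {'x': 16, 'a': 17, 'y': 62}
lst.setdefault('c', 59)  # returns 59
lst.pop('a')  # 17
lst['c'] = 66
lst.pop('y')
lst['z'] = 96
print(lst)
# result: {'x': 16, 'c': 66, 'z': 96}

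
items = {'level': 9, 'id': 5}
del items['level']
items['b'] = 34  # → {'id': 5, 'b': 34}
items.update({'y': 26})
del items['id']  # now {'b': 34, 'y': 26}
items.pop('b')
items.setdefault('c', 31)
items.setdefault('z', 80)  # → 80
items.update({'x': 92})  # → {'y': 26, 'c': 31, 'z': 80, 'x': 92}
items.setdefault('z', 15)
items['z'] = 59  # {'y': 26, 'c': 31, 'z': 59, 'x': 92}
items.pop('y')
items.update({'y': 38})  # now {'c': 31, 'z': 59, 'x': 92, 'y': 38}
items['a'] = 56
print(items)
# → {'c': 31, 'z': 59, 'x': 92, 'y': 38, 'a': 56}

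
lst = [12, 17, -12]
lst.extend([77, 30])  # [12, 17, -12, 77, 30]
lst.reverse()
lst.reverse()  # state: [12, 17, -12, 77, 30]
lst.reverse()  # [30, 77, -12, 17, 12]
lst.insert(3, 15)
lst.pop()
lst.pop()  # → 17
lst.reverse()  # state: [15, -12, 77, 30]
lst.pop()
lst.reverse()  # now [77, -12, 15]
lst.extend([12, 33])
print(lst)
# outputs [77, -12, 15, 12, 33]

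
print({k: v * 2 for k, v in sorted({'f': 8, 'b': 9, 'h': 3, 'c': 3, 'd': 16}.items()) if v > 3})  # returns {'b': 18, 'd': 32, 'f': 16}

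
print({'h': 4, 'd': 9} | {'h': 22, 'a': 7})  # {'h': 22, 'd': 9, 'a': 7}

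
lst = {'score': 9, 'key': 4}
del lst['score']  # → {'key': 4}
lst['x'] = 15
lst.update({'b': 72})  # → {'key': 4, 'x': 15, 'b': 72}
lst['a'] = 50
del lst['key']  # {'x': 15, 'b': 72, 'a': 50}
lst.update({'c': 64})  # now {'x': 15, 'b': 72, 'a': 50, 'c': 64}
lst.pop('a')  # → 50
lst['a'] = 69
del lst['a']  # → {'x': 15, 'b': 72, 'c': 64}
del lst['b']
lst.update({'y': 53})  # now {'x': 15, 'c': 64, 'y': 53}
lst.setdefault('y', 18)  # 53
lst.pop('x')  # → 15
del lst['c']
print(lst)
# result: {'y': 53}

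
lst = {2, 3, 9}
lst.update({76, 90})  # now {2, 3, 9, 76, 90}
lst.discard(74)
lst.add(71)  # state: {2, 3, 9, 71, 76, 90}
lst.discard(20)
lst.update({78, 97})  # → {2, 3, 9, 71, 76, 78, 90, 97}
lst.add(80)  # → {2, 3, 9, 71, 76, 78, 80, 90, 97}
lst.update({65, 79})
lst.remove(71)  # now {2, 3, 9, 65, 76, 78, 79, 80, 90, 97}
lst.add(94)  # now {2, 3, 9, 65, 76, 78, 79, 80, 90, 94, 97}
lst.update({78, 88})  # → {2, 3, 9, 65, 76, 78, 79, 80, 88, 90, 94, 97}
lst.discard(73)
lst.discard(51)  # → {2, 3, 9, 65, 76, 78, 79, 80, 88, 90, 94, 97}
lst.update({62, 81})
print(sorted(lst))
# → [2, 3, 9, 62, 65, 76, 78, 79, 80, 81, 88, 90, 94, 97]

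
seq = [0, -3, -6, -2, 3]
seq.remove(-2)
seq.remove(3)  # [0, -3, -6]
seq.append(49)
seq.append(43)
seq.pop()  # 43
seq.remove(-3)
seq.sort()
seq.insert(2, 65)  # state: [-6, 0, 65, 49]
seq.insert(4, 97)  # [-6, 0, 65, 49, 97]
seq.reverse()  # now [97, 49, 65, 0, -6]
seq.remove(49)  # [97, 65, 0, -6]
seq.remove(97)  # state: [65, 0, -6]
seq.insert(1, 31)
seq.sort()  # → [-6, 0, 31, 65]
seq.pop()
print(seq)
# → [-6, 0, 31]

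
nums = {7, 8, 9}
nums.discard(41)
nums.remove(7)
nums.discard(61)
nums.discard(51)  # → {8, 9}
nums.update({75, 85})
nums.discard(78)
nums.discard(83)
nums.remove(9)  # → {8, 75, 85}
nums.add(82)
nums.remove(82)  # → {8, 75, 85}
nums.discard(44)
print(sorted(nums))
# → [8, 75, 85]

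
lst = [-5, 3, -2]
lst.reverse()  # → [-2, 3, -5]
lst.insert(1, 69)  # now [-2, 69, 3, -5]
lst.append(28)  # [-2, 69, 3, -5, 28]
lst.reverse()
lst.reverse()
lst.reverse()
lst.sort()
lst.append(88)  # [-5, -2, 3, 28, 69, 88]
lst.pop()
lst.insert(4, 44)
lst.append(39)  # [-5, -2, 3, 28, 44, 69, 39]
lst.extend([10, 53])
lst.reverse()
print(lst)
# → [53, 10, 39, 69, 44, 28, 3, -2, -5]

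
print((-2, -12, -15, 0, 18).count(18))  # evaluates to 1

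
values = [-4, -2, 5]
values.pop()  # 5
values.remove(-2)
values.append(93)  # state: [-4, 93]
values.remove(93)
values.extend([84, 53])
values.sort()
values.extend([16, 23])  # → [-4, 53, 84, 16, 23]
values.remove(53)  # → [-4, 84, 16, 23]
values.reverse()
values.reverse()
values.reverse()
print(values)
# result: [23, 16, 84, -4]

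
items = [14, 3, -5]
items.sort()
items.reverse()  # [14, 3, -5]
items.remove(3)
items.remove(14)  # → [-5]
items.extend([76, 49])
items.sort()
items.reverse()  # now [76, 49, -5]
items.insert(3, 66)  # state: [76, 49, -5, 66]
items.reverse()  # [66, -5, 49, 76]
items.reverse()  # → [76, 49, -5, 66]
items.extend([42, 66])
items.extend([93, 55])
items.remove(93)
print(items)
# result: [76, 49, -5, 66, 42, 66, 55]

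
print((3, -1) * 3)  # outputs (3, -1, 3, -1, 3, -1)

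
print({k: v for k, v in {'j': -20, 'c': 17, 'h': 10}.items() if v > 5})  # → {'c': 17, 'h': 10}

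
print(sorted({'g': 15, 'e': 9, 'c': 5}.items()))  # [('c', 5), ('e', 9), ('g', 15)]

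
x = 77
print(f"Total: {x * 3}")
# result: Total: 231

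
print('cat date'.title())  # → Cat Date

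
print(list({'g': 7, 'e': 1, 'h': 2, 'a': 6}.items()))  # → [('g', 7), ('e', 1), ('h', 2), ('a', 6)]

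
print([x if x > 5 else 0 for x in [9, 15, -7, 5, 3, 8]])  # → [9, 15, 0, 0, 0, 8]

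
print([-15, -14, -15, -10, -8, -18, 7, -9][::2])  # [-15, -15, -8, 7]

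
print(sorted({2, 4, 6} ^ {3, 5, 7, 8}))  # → [2, 3, 4, 5, 6, 7, 8]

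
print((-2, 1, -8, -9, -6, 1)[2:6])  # (-8, -9, -6, 1)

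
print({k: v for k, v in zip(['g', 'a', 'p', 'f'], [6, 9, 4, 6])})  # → {'g': 6, 'a': 9, 'p': 4, 'f': 6}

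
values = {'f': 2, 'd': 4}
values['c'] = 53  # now {'f': 2, 'd': 4, 'c': 53}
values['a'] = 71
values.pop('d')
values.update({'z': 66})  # {'f': 2, 'c': 53, 'a': 71, 'z': 66}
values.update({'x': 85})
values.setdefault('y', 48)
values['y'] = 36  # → {'f': 2, 'c': 53, 'a': 71, 'z': 66, 'x': 85, 'y': 36}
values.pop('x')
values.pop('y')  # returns 36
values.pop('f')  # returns 2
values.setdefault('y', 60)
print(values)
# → {'c': 53, 'a': 71, 'z': 66, 'y': 60}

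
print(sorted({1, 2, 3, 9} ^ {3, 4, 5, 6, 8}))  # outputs [1, 2, 4, 5, 6, 8, 9]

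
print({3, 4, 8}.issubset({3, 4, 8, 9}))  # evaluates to True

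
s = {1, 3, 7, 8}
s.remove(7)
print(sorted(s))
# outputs [1, 3, 8]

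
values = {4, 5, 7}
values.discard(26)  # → {4, 5, 7}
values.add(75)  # {4, 5, 7, 75}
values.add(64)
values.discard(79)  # {4, 5, 7, 64, 75}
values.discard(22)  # {4, 5, 7, 64, 75}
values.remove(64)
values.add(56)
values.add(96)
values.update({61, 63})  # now {4, 5, 7, 56, 61, 63, 75, 96}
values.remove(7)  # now {4, 5, 56, 61, 63, 75, 96}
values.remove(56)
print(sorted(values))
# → [4, 5, 61, 63, 75, 96]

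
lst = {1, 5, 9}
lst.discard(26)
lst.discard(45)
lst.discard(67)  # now {1, 5, 9}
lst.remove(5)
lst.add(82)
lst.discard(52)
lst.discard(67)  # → {1, 9, 82}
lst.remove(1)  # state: {9, 82}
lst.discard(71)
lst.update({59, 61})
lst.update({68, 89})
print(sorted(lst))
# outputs [9, 59, 61, 68, 82, 89]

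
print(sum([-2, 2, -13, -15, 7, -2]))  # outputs -23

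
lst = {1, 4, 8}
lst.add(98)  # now {1, 4, 8, 98}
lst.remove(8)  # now {1, 4, 98}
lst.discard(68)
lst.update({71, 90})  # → {1, 4, 71, 90, 98}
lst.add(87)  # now {1, 4, 71, 87, 90, 98}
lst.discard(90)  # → {1, 4, 71, 87, 98}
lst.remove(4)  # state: {1, 71, 87, 98}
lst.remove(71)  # {1, 87, 98}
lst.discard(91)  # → {1, 87, 98}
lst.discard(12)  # {1, 87, 98}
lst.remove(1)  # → {87, 98}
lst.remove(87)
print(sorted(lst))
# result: [98]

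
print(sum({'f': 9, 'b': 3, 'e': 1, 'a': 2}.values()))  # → 15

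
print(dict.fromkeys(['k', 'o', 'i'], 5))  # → {'k': 5, 'o': 5, 'i': 5}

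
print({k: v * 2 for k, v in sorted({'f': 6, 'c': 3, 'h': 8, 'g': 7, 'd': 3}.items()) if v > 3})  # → {'f': 12, 'g': 14, 'h': 16}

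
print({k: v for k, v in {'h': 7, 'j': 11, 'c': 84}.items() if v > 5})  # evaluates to {'h': 7, 'j': 11, 'c': 84}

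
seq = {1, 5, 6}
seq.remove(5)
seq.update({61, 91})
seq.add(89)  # {1, 6, 61, 89, 91}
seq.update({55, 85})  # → {1, 6, 55, 61, 85, 89, 91}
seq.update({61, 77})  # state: {1, 6, 55, 61, 77, 85, 89, 91}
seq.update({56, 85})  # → {1, 6, 55, 56, 61, 77, 85, 89, 91}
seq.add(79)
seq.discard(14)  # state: {1, 6, 55, 56, 61, 77, 79, 85, 89, 91}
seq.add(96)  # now {1, 6, 55, 56, 61, 77, 79, 85, 89, 91, 96}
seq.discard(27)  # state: {1, 6, 55, 56, 61, 77, 79, 85, 89, 91, 96}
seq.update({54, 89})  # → {1, 6, 54, 55, 56, 61, 77, 79, 85, 89, 91, 96}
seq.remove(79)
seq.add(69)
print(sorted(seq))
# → [1, 6, 54, 55, 56, 61, 69, 77, 85, 89, 91, 96]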